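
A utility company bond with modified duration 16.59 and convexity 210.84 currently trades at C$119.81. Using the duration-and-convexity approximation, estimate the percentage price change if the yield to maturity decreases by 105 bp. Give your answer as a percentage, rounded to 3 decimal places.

Duration effect: -D_mod·Δy = -16.59 × (-0.0105) = +0.174195
Convexity effect: ½·C·(Δy)² = 0.5 × 210.84 × (-0.0105)² = +0.011622555
ΔP/P ≈ +0.174195 + 0.011622555 = +0.185817555
= +18.5817555%.

+18.582%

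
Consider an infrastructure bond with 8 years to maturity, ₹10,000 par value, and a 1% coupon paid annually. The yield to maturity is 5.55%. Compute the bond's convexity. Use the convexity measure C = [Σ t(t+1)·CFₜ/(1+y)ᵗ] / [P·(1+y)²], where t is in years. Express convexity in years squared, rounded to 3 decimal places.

With y = 0.0555:
  t   CF        PV=CF/(1+0.0555)^t    t·PV        t(t+1)·PV
  1       100.00        94.7418        94.7418         189.4837
  2       100.00        89.7601       179.5203         538.5608
  3       100.00        85.0404       255.1212       1,020.4848
  4       100.00        80.5688       322.2753       1,611.3766
  5       100.00        76.3324       381.6619       2,289.9714
  6       100.00        72.3187       433.9122       3,037.3851
  7       100.00        68.5161       479.6124       3,836.8990
  8    10,100.00     6,556.2495    52,449.9960     472,049.9642
  Σ                  7,123.5278    54,596.8411     484,574.1256
P = 7,123.5278.
Convexity = Σ t(t+1)·PV / [P·(1+y)²] = 484,574.1256 / (7,123.5278 × 1.114080) = 61.05885.

61.059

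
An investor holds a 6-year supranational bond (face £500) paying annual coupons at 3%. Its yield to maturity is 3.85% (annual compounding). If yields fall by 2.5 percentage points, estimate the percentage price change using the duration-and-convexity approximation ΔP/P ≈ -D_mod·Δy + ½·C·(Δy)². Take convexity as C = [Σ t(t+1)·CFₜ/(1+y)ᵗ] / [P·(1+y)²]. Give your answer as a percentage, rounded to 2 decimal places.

+14.51%

With y = 0.0385:
  t   CF        PV=CF/(1+0.0385)^t    t·PV        t(t+1)·PV
  1        15.00        14.4439        14.4439          28.8878
  2        15.00        13.9084        27.8169          83.4506
  3        15.00        13.3928        40.1784         160.7137
  4        15.00        12.8963        51.5852         257.9261
  5        15.00        12.4182        62.0910         372.5461
  6       515.00       410.5520     2,463.3123      17,243.1861
  Σ                    477.6117     2,659.4277      18,146.7104
P = 477.6117; D_Mac = 5.56818 yrs; D_mod = 5.36175 yrs; C = 35.22978.
Duration effect: -5.36175 × (-0.025) = +0.134044
Convexity effect: 0.5 × 35.22978 × (-0.025)² = +0.0110093
ΔP/P ≈ +0.134044 + 0.0110093 = +0.145053 = +14.5053%.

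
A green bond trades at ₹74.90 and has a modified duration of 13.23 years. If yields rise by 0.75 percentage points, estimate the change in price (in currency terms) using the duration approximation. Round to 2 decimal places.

Duration approximation: ΔP/P ≈ -D_mod · Δy = -13.23 × (+0.0075) = -0.099225.
ΔP ≈ 74.90 × (-0.099225) = -7.4319525.

-₹7.43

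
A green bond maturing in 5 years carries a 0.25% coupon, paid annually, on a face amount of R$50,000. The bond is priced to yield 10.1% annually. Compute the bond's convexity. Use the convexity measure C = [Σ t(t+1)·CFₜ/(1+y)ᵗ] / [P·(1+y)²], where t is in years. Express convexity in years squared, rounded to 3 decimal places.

24.533

With y = 0.101:
  t   CF        PV=CF/(1+0.101)^t    t·PV        t(t+1)·PV
  1       125.00       113.5332       113.5332         227.0663
  2       125.00       103.1182       206.2364         618.7093
  3       125.00        93.6587       280.9761       1,123.9042
  4       125.00        85.0669       340.2677       1,701.3385
  5    50,125.00    30,982.5951   154,912.9753     929,477.8516
  Σ                 31,377.9720   155,853.9886     933,148.8699
P = 31,377.9720.
Convexity = Σ t(t+1)·PV / [P·(1+y)²] = 933,148.8699 / (31,377.9720 × 1.212201) = 24.53304.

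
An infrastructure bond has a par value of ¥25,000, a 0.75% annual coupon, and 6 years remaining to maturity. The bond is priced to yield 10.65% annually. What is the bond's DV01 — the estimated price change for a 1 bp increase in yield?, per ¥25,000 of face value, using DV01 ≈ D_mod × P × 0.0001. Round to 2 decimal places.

¥7.62

Periodic yield y = 0.1065.
  t   CF        PV=CF/(1+0.1065)^t    t·PV
  1       187.50       169.4532       169.4532
  2       187.50       153.1435       306.2869
  3       187.50       138.4035       415.2104
  4       187.50       125.0822       500.3289
  5       187.50       113.0431       565.2157
  6    25,187.50    13,723.8687    82,343.2121
  Σ                 14,422.9942    84,299.7073
P = 14,422.9942; D_Mac = 5.84481 yrs; D_mod = 5.28225 yrs.
DV01 ≈ 5.28225 × 14,422.9942 × 0.0001 = 7.618591.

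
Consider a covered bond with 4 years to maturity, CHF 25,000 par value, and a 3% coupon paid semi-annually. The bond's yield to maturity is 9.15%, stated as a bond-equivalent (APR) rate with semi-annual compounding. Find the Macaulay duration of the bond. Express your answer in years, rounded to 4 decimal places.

Periodic yield y = 0.04575. Discount each cash flow and weight by its period:
  t   CF        PV=CF/(1+0.04575)^t    t·PV
  1       375.00       358.5943       358.5943
  2       375.00       342.9063       685.8127
  3       375.00       327.9047       983.7141
  4       375.00       313.5594     1,254.2375
  5       375.00       299.8416     1,499.2081
  6       375.00       286.7240     1,720.3439
  7       375.00       274.1802     1,919.2617
  8    25,375.00    17,741.2030   141,929.6239
  Σ                 19,944.9135   150,350.7961
Price P = Σ PV = 19,944.9135.
Macaulay duration = Σ(t·PV) / P = 150,350.7961 / 19,944.9135 = 7.53830 half-year periods.
In years: 7.53830 / 2 = 3.76915 years.

3.7692 years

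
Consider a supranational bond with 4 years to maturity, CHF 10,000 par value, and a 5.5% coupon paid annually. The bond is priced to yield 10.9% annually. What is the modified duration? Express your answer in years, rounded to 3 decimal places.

Periodic yield y = 0.109. First find Macaulay duration:
  t   CF        PV=CF/(1+0.109)^t    t·PV
  1       550.00       495.9423       495.9423
  2       550.00       447.1977       894.3955
  3       550.00       403.2441     1,209.7324
  4    10,550.00     6,974.7119    27,898.8477
  Σ                  8,321.0961    30,498.9179
P = 8,321.0961; Macaulay duration = 30,498.9179 / 8,321.0961 = 3.66525 years.
Modified duration = D_Mac / (1 + y) = 3.66525 / 1.109 = 3.30501 years.

3.305 years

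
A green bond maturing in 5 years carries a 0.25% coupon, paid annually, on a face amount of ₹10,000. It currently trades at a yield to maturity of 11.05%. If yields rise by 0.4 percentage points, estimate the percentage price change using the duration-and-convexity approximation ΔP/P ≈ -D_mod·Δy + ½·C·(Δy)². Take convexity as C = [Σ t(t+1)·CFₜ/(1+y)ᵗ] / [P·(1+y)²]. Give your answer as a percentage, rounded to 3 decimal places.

-1.769%

With y = 0.1105:
  t   CF        PV=CF/(1+0.1105)^t    t·PV        t(t+1)·PV
  1        25.00        22.5124        22.5124          45.0248
  2        25.00        20.2723        40.5446         121.6338
  3        25.00        18.2551        54.7653         219.0613
  4        25.00        16.4386        65.7545         328.7727
  5    10,025.00     5,935.9682    29,679.8411     178,079.0465
  Σ                  6,013.4466    29,863.4179     178,793.5390
P = 6,013.4466; D_Mac = 4.96611 yrs; D_mod = 4.47196 yrs; C = 24.10967.
Duration effect: -4.47196 × (+0.004) = -0.017888
Convexity effect: 0.5 × 24.10967 × (0.004)² = +0.0001929
ΔP/P ≈ -0.017888 + 0.0001929 = -0.017695 = -1.7695%.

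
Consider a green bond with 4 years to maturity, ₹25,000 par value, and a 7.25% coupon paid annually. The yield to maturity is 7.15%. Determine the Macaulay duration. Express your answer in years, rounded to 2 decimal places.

Periodic yield y = 0.0715. Discount each cash flow and weight by its year:
  t   CF        PV=CF/(1+0.0715)^t    t·PV
  1     1,812.50     1,691.5539     1,691.5539
  2     1,812.50     1,578.6784     3,157.3568
  3     1,812.50     1,473.3349     4,420.0048
  4    26,812.50    20,340.8271    81,363.3084
  Σ                 25,084.3943    90,632.2239
Price P = Σ PV = 25,084.3943.
Macaulay duration = Σ(t·PV) / P = 90,632.2239 / 25,084.3943 = 3.61309 years.

3.61 years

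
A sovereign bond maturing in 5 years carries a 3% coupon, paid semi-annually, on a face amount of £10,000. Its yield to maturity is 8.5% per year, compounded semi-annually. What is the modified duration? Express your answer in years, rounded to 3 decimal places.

Periodic yield y = 0.0425. First find Macaulay duration:
  t   CF        PV=CF/(1+0.0425)^t    t·PV
  1       150.00       143.8849       143.8849
  2       150.00       138.0191       276.0382
  3       150.00       132.3924       397.1772
  4       150.00       126.9951       507.9804
  5       150.00       121.8179       609.0893
  6       150.00       116.8517       701.1099
  7       150.00       112.0879       784.6154
  8       150.00       107.5184       860.1471
  9       150.00       103.1351       928.2163
  10   10,150.00     6,694.3036    66,943.0362
  Σ                  7,797.0061    72,151.2950
P = 7,797.0061; Macaulay duration = 72,151.2950 / 7,797.0061 = 9.25372 half-year periods = 4.62686 years.
Modified duration = D_Mac / (1 + y) = 4.62686 / 1.0425 = 4.43823 years.

4.438 years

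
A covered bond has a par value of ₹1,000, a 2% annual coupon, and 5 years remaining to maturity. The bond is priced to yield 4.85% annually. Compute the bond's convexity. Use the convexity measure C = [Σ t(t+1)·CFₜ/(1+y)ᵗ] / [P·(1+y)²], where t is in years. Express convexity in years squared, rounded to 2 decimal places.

With y = 0.0485:
  t   CF        PV=CF/(1+0.0485)^t    t·PV        t(t+1)·PV
  1        20.00        19.0749        19.0749          38.1497
  2        20.00        18.1925        36.3851         109.1552
  3        20.00        17.3510        52.0530         208.2121
  4        20.00        16.5484        66.1936         330.9682
  5     1,020.00       804.9298     4,024.6489      24,147.8935
  Σ                    876.0966     4,198.3555      24,834.3787
P = 876.0966.
Convexity = Σ t(t+1)·PV / [P·(1+y)²] = 24,834.3787 / (876.0966 × 1.099352) = 25.78484.

25.78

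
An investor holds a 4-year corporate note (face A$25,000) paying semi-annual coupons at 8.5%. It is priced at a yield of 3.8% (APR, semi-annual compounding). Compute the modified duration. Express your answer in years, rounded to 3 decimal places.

Periodic yield y = 0.019. First find Macaulay duration:
  t   CF        PV=CF/(1+0.019)^t    t·PV
  1     1,062.50     1,042.6889     1,042.6889
  2     1,062.50     1,023.2472     2,046.4944
  3     1,062.50     1,004.1680     3,012.5041
  4     1,062.50       985.4446     3,941.7783
  5     1,062.50       967.0702     4,835.3512
  6     1,062.50       949.0385     5,694.2310
  7     1,062.50       931.3430     6,519.4009
  8    26,062.50    22,419.3285   179,354.6279
  Σ                 29,322.3289   206,447.0768
P = 29,322.3289; Macaulay duration = 206,447.0768 / 29,322.3289 = 7.04061 half-year periods = 3.52030 years.
Modified duration = D_Mac / (1 + y) = 3.52030 / 1.019 = 3.45467 years.

3.455 years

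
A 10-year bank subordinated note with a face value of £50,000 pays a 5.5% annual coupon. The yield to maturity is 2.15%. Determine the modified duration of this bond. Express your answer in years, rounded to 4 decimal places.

8.0618 years

Periodic yield y = 0.0215. First find Macaulay duration:
  t   CF        PV=CF/(1+0.0215)^t    t·PV
  1     2,750.00     2,692.1194     2,692.1194
  2     2,750.00     2,635.4571     5,270.9142
  3     2,750.00     2,579.9874     7,739.9621
  4     2,750.00     2,525.6851    10,102.7406
  5     2,750.00     2,472.5258    12,362.6292
  6     2,750.00     2,420.4854    14,522.9124
  7     2,750.00     2,369.5403    16,586.7820
  8     2,750.00     2,319.6674    18,557.3395
  9     2,750.00     2,270.8443    20,437.5986
  10   52,750.00    42,642.1167   426,421.1669
  Σ                 64,928.4290   534,694.1650
P = 64,928.4290; Macaulay duration = 534,694.1650 / 64,928.4290 = 8.23513 years.
Modified duration = D_Mac / (1 + y) = 8.23513 / 1.0215 = 8.06180 years.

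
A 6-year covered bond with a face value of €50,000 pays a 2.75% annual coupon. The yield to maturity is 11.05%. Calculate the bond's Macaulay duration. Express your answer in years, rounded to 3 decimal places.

Periodic yield y = 0.1105. Discount each cash flow and weight by its year:
  t   CF        PV=CF/(1+0.1105)^t    t·PV
  1     1,375.00     1,238.1810     1,238.1810
  2     1,375.00     1,114.9761     2,229.9523
  3     1,375.00     1,004.0307     3,012.0922
  4     1,375.00       904.1249     3,616.4997
  5     1,375.00       814.1602     4,070.8011
  6    51,375.00    27,393.0542   164,358.3255
  Σ                 32,468.5273   178,525.8519
Price P = Σ PV = 32,468.5273.
Macaulay duration = Σ(t·PV) / P = 178,525.8519 / 32,468.5273 = 5.49843 years.

5.498 years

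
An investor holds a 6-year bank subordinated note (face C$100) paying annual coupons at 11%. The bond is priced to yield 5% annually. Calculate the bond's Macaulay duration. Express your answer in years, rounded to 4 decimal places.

Periodic yield y = 0.05. Discount each cash flow and weight by its year:
  t   CF        PV=CF/(1+0.05)^t    t·PV
  1        11.00        10.4762        10.4762
  2        11.00         9.9773        19.9546
  3        11.00         9.5022        28.5066
  4        11.00         9.0497        36.1989
  5        11.00         8.6188        43.0939
  6       111.00        82.8299       496.9795
  Σ                    130.4542       635.2098
Price P = Σ PV = 130.4542.
Macaulay duration = Σ(t·PV) / P = 635.2098 / 130.4542 = 4.86922 years.

4.8692 years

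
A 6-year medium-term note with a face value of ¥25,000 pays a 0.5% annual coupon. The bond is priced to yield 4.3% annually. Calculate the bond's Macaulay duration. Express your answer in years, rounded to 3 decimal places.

5.915 years

Periodic yield y = 0.043. Discount each cash flow and weight by its year:
  t   CF        PV=CF/(1+0.043)^t    t·PV
  1       125.00       119.8466       119.8466
  2       125.00       114.9057       229.8113
  3       125.00       110.1684       330.5052
  4       125.00       105.6265       422.5059
  5       125.00       101.2718       506.3589
  6    25,125.00    19,516.4229   117,098.5373
  Σ                 20,068.2418   118,707.5653
Price P = Σ PV = 20,068.2418.
Macaulay duration = Σ(t·PV) / P = 118,707.5653 / 20,068.2418 = 5.91520 years.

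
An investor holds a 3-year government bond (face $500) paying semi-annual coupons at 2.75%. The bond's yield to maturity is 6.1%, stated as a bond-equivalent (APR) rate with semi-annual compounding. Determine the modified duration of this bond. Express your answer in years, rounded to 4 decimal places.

2.8085 years

Periodic yield y = 0.0305. First find Macaulay duration:
  t   CF        PV=CF/(1+0.0305)^t    t·PV
  1        6.875         6.6715         6.6715
  2        6.875         6.4741        12.9481
  3        6.875         6.2824        18.8473
  4        6.875         6.0965        24.3860
  5        6.875         5.9161        29.5803
  6      506.875       423.2655     2,539.5931
  Σ                    454.7061     2,632.0264
P = 454.7061; Macaulay duration = 2,632.0264 / 454.7061 = 5.78841 half-year periods = 2.89421 years.
Modified duration = D_Mac / (1 + y) = 2.89421 / 1.0305 = 2.80855 years.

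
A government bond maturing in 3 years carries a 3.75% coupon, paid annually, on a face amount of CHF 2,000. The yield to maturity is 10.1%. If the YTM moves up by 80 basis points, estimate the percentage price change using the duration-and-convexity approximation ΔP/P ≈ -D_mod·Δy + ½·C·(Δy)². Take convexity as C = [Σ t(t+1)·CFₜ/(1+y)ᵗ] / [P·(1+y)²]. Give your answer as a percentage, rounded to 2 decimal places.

With y = 0.101:
  t   CF        PV=CF/(1+0.101)^t    t·PV        t(t+1)·PV
  1        75.00        68.1199        68.1199         136.2398
  2        75.00        61.8709       123.7419         371.2256
  3     2,075.00     1,554.7342     4,664.2025      18,656.8101
  Σ                  1,684.7250     4,856.0643      19,164.2754
P = 1,684.7250; D_Mac = 2.88241 yrs; D_mod = 2.61799 yrs; C = 9.38402.
Duration effect: -2.61799 × (+0.008) = -0.020944
Convexity effect: 0.5 × 9.38402 × (0.008)² = +0.0003003
ΔP/P ≈ -0.020944 + 0.0003003 = -0.020644 = -2.0644%.

-2.06%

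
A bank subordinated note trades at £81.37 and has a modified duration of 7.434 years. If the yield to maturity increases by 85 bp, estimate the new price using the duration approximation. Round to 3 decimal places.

Duration approximation: ΔP/P ≈ -D_mod · Δy = -7.434 × (+0.0085) = -0.063189.
New price ≈ 81.37 × (1 - 0.063189) = 76.22831107.

£76.228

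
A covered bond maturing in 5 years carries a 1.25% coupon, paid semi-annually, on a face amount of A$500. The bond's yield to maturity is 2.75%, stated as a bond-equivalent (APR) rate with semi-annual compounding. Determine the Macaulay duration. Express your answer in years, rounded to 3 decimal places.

Periodic yield y = 0.01375. Discount each cash flow and weight by its period:
  t   CF        PV=CF/(1+0.01375)^t    t·PV
  1        3.125         3.0826         3.0826
  2        3.125         3.0408         6.0816
  3        3.125         2.9996         8.9987
  4        3.125         2.9589        11.8355
  5        3.125         2.9187        14.5937
  6        3.125         2.8792        17.2749
  7        3.125         2.8401        19.8807
  8        3.125         2.8016        22.4126
  9        3.125         2.7636        24.8722
  10     503.125       438.9017     4,389.0166
  Σ                    465.1867     4,518.0492
Price P = Σ PV = 465.1867.
Macaulay duration = Σ(t·PV) / P = 4,518.0492 / 465.1867 = 9.71234 half-year periods.
In years: 9.71234 / 2 = 4.85617 years.

4.856 years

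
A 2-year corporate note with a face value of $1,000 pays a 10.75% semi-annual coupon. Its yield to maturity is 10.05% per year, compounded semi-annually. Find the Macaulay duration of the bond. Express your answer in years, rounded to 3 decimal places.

1.853 years

Periodic yield y = 0.05025. Discount each cash flow and weight by its period:
  t   CF        PV=CF/(1+0.05025)^t    t·PV
  1        53.75        51.1783        51.1783
  2        53.75        48.7296        97.4593
  3        53.75        46.3981       139.1944
  4     1,053.75       866.0976     3,464.3903
  Σ                  1,012.4036     3,752.2222
Price P = Σ PV = 1,012.4036.
Macaulay duration = Σ(t·PV) / P = 3,752.2222 / 1,012.4036 = 3.70625 half-year periods.
In years: 3.70625 / 2 = 1.85313 years.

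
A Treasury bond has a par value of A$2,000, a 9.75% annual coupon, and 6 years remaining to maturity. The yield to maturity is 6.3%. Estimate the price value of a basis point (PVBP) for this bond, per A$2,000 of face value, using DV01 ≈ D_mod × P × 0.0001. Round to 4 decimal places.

Periodic yield y = 0.063.
  t   CF        PV=CF/(1+0.063)^t    t·PV
  1       195.00       183.4431       183.4431
  2       195.00       172.5711       345.1422
  3       195.00       162.3435       487.0304
  4       195.00       152.7220       610.8879
  5       195.00       143.6707       718.3536
  6     2,195.00     1,521.3703     9,128.2219
  Σ                  2,336.1207    11,473.0791
P = 2,336.1207; D_Mac = 4.91117 yrs; D_mod = 4.62010 yrs.
DV01 ≈ 4.62010 × 2,336.1207 × 0.0001 = 1.079311.

A$1.0793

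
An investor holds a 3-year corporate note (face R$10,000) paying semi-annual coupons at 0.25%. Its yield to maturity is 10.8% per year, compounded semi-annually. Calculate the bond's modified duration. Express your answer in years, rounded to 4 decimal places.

2.8356 years

Periodic yield y = 0.054. First find Macaulay duration:
  t   CF        PV=CF/(1+0.054)^t    t·PV
  1        12.50        11.8596        11.8596
  2        12.50        11.2520        22.5040
  3        12.50        10.6755        32.0265
  4        12.50        10.1286        40.5142
  5        12.50         9.6096        48.0482
  6    10,012.50     7,302.9590    43,817.7541
  Σ                  7,356.4843    43,972.7066
P = 7,356.4843; Macaulay duration = 43,972.7066 / 7,356.4843 = 5.97741 half-year periods = 2.98870 years.
Modified duration = D_Mac / (1 + y) = 2.98870 / 1.054 = 2.83558 years.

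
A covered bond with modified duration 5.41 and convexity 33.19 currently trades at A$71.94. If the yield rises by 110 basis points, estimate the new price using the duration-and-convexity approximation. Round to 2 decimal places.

Duration effect: -D_mod·Δy = -5.41 × (+0.011) = -0.059510
Convexity effect: ½·C·(Δy)² = 0.5 × 33.19 × (0.011)² = +0.002007995
ΔP/P ≈ -0.059510 + 0.002007995 = -0.057502005
New price ≈ 71.94 × (1 - 0.057502005) = 67.8033057603.

A$67.80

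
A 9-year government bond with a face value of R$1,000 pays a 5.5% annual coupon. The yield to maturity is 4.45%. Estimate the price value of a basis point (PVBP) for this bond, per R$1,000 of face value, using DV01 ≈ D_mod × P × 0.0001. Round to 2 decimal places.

R$0.76

Periodic yield y = 0.0445.
  t   CF        PV=CF/(1+0.0445)^t    t·PV
  1        55.00        52.6568        52.6568
  2        55.00        50.4134       100.8268
  3        55.00        48.2656       144.7967
  4        55.00        46.2092       184.8370
  5        55.00        44.2405       221.2027
  6        55.00        42.3557       254.1343
  7        55.00        40.5512       283.8583
  8        55.00        38.8235       310.5883
  9     1,055.00       712.9785     6,416.8069
  Σ                  1,076.4945     7,969.7078
P = 1,076.4945; D_Mac = 7.40339 yrs; D_mod = 7.08797 yrs.
DV01 ≈ 7.08797 × 1,076.4945 × 0.0001 = 0.763017.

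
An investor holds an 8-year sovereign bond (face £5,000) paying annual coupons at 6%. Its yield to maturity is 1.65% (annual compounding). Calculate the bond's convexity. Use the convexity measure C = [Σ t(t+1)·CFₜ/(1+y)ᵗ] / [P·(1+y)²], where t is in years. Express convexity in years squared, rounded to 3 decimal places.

With y = 0.0165:
  t   CF        PV=CF/(1+0.0165)^t    t·PV        t(t+1)·PV
  1       300.00       295.1303       295.1303         590.2607
  2       300.00       290.3397       580.6795       1,742.0385
  3       300.00       285.6269       856.8807       3,427.5228
  4       300.00       280.9906     1,123.9622       5,619.8111
  5       300.00       276.4295     1,382.1473       8,292.8841
  6       300.00       271.9424     1,631.6545      11,421.5816
  7       300.00       267.5282     1,872.6974      14,981.5794
  8     5,300.00     4,649.6130    37,196.9039     334,772.1352
  Σ                  6,617.6006    44,940.0560     380,847.8133
P = 6,617.6006.
Convexity = Σ t(t+1)·PV / [P·(1+y)²] = 380,847.8133 / (6,617.6006 × 1.033272) = 55.69756.

55.698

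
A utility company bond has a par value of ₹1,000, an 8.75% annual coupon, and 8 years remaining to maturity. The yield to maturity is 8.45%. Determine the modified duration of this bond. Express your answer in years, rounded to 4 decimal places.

Periodic yield y = 0.0845. First find Macaulay duration:
  t   CF        PV=CF/(1+0.0845)^t    t·PV
  1        87.50        80.6823        80.6823
  2        87.50        74.3959       148.7918
  3        87.50        68.5993       205.7978
  4        87.50        63.2543       253.0171
  5        87.50        58.3257       291.6287
  6        87.50        53.7812       322.6874
  7        87.50        49.5908       347.1356
  8     1,087.50       568.3198     4,546.5587
  Σ                  1,016.9494     6,196.2994
P = 1,016.9494; Macaulay duration = 6,196.2994 / 1,016.9494 = 6.09303 years.
Modified duration = D_Mac / (1 + y) = 6.09303 / 1.0845 = 5.61828 years.

5.6183 years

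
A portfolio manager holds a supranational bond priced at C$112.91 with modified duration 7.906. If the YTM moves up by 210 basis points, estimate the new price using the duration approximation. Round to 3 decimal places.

C$94.164

Duration approximation: ΔP/P ≈ -D_mod · Δy = -7.906 × (+0.021) = -0.166026.
New price ≈ 112.91 × (1 - 0.166026) = 94.16400434.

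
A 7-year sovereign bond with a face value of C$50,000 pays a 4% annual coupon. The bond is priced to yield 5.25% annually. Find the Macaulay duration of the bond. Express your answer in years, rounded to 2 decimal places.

Periodic yield y = 0.0525. Discount each cash flow and weight by its year:
  t   CF        PV=CF/(1+0.0525)^t    t·PV
  1     2,000.00     1,900.2375     1,900.2375
  2     2,000.00     1,805.4513     3,610.9027
  3     2,000.00     1,715.3932     5,146.1796
  4     2,000.00     1,629.8273     6,519.3090
  5     2,000.00     1,548.5295     7,742.6473
  6     2,000.00     1,471.2869     8,827.7214
  7    52,000.00    36,345.3296   254,417.3075
  Σ                 46,416.0553   288,164.3050
Price P = Σ PV = 46,416.0553.
Macaulay duration = Σ(t·PV) / P = 288,164.3050 / 46,416.0553 = 6.20829 years.

6.21 years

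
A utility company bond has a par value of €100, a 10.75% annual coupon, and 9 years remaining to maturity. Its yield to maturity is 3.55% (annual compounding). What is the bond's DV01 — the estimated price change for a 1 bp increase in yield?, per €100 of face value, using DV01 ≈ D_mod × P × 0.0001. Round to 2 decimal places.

€0.10

Periodic yield y = 0.0355.
  t   CF        PV=CF/(1+0.0355)^t    t·PV
  1        10.75        10.3815        10.3815
  2        10.75        10.0256        20.0511
  3        10.75         9.6818        29.0455
  4        10.75         9.3499        37.3997
  5        10.75         9.0294        45.1469
  6        10.75         8.7198        52.3190
  7        10.75         8.4209        58.9462
  8        10.75         8.1322        65.0575
  9       110.75        80.9082       728.1742
  Σ                    154.6493     1,046.5216
P = 154.6493; D_Mac = 6.76706 yrs; D_mod = 6.53507 yrs.
DV01 ≈ 6.53507 × 154.6493 × 0.0001 = 0.101064.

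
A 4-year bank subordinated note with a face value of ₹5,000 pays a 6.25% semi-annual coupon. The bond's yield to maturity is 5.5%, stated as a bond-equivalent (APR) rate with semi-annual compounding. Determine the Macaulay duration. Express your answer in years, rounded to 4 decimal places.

Periodic yield y = 0.0275. Discount each cash flow and weight by its period:
  t   CF        PV=CF/(1+0.0275)^t    t·PV
  1       156.25       152.0681       152.0681
  2       156.25       147.9982       295.9964
  3       156.25       144.0372       432.1115
  4       156.25       140.1821       560.7286
  5       156.25       136.4303       682.1516
  6       156.25       132.7789       796.6734
  7       156.25       129.2252       904.5764
  8     5,156.25     4,150.2984    33,202.3871
  Σ                  5,133.0184    37,026.6929
Price P = Σ PV = 5,133.0184.
Macaulay duration = Σ(t·PV) / P = 37,026.6929 / 5,133.0184 = 7.21343 half-year periods.
In years: 7.21343 / 2 = 3.60672 years.

3.6067 years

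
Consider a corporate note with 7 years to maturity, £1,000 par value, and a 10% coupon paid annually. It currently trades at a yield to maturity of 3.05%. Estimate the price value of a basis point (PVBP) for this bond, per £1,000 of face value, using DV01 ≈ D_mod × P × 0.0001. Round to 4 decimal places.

Periodic yield y = 0.0305.
  t   CF        PV=CF/(1+0.0305)^t    t·PV
  1       100.00        97.0403        97.0403
  2       100.00        94.1681       188.3363
  3       100.00        91.3810       274.1431
  4       100.00        88.6764       354.7056
  5       100.00        86.0518       430.2591
  6       100.00        83.5049       501.0295
  7     1,100.00       891.3673     6,239.5713
  Σ                  1,432.1899     8,085.0850
P = 1,432.1899; D_Mac = 5.64526 yrs; D_mod = 5.47818 yrs.
DV01 ≈ 5.47818 × 1,432.1899 × 0.0001 = 0.784579.

£0.7846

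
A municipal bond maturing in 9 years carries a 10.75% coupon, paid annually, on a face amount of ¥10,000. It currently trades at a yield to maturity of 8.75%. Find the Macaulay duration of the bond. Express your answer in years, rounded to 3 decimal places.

Periodic yield y = 0.0875. Discount each cash flow and weight by its year:
  t   CF        PV=CF/(1+0.0875)^t    t·PV
  1     1,075.00       988.5057       988.5057
  2     1,075.00       908.9708     1,817.9416
  3     1,075.00       835.8352     2,507.5057
  4     1,075.00       768.5841     3,074.3364
  5     1,075.00       706.7440     3,533.7200
  6     1,075.00       649.8795     3,899.2773
  7     1,075.00       597.5904     4,183.1327
  8     1,075.00       549.5084     4,396.0672
  9    11,075.00     5,205.7145    46,851.4303
  Σ                 11,211.3327    71,251.9171
Price P = Σ PV = 11,211.3327.
Macaulay duration = Σ(t·PV) / P = 71,251.9171 / 11,211.3327 = 6.35535 years.

6.355 years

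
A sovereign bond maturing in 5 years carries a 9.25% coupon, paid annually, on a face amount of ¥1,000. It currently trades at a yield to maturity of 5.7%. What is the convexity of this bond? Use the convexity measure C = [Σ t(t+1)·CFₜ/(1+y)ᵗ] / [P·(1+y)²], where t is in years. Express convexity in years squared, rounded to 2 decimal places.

With y = 0.057:
  t   CF        PV=CF/(1+0.057)^t    t·PV        t(t+1)·PV
  1        92.50        87.5118        87.5118         175.0237
  2        92.50        82.7926       165.5853         496.7559
  3        92.50        78.3280       234.9839         939.9354
  4        92.50        74.1040       296.4161       1,482.0805
  5     1,092.50       828.0308     4,140.1542      24,840.9250
  Σ                  1,150.7673     4,924.6512      27,934.7204
P = 1,150.7673.
Convexity = Σ t(t+1)·PV / [P·(1+y)²] = 27,934.7204 / (1,150.7673 × 1.117249) = 21.72735.

21.73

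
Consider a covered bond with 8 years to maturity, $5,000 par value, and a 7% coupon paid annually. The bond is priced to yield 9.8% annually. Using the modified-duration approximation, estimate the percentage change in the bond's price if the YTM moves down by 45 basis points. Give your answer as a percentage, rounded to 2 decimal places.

+2.56%

Periodic yield y = 0.098. Modified duration first:
  t   CF        PV=CF/(1+0.098)^t    t·PV
  1       350.00       318.7614       318.7614
  2       350.00       290.3109       580.6218
  3       350.00       264.3997       793.1992
  4       350.00       240.8012       963.2049
  5       350.00       219.3089     1,096.5447
  6       350.00       199.7349     1,198.4095
  7       350.00       181.9079     1,273.3556
  8     5,350.00     2,532.4161    20,259.3286
  Σ                  4,247.6411    26,483.4257
P = 4,247.6411; D_Mac = 6.23485 yrs; D_mod = 6.23485/(1+0.098) = 5.67837 yrs.
ΔP/P ≈ -D_mod · Δy = -5.67837 × (-0.0045) = +0.025553 = +2.5553%.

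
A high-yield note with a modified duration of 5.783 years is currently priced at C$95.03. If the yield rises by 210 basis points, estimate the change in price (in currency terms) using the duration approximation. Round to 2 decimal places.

-C$11.54

Duration approximation: ΔP/P ≈ -D_mod · Δy = -5.783 × (+0.021) = -0.121443.
ΔP ≈ 95.03 × (-0.121443) = -11.54072829.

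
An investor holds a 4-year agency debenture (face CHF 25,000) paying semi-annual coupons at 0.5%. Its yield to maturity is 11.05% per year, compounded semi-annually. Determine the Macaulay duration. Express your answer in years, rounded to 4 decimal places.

3.9551 years

Periodic yield y = 0.05525. Discount each cash flow and weight by its period:
  t   CF        PV=CF/(1+0.05525)^t    t·PV
  1        62.50        59.2277        59.2277
  2        62.50        56.1267       112.2533
  3        62.50        53.1880       159.5641
  4        62.50        50.4033       201.6130
  5        62.50        47.7643       238.8214
  6        62.50        45.2635       271.5808
  7        62.50        42.8936       300.2552
  8    25,062.50    16,299.7710   130,398.1681
  Σ                 16,654.6380   131,741.4837
Price P = Σ PV = 16,654.6380.
Macaulay duration = Σ(t·PV) / P = 131,741.4837 / 16,654.6380 = 7.91020 half-year periods.
In years: 7.91020 / 2 = 3.95510 years.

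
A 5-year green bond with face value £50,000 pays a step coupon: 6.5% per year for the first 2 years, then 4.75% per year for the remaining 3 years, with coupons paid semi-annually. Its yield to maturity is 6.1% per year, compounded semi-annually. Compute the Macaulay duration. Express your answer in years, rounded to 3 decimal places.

4.382 years

Periodic yield y = 0.0305. Discount each cash flow and weight by its period:
  t   CF        PV=CF/(1+0.0305)^t    t·PV
  1     1,625.00     1,576.9044     1,576.9044
  2     1,625.00     1,530.2323     3,060.4647
  3     1,625.00     1,484.9416     4,454.8248
  4     1,625.00     1,440.9914     5,763.9655
  5     1,187.50     1,021.8653     5,109.3263
  6     1,187.50       991.6208     5,949.7250
  7     1,187.50       962.2715     6,735.9008
  8     1,187.50       933.7909     7,470.3274
  9     1,187.50       906.1533     8,155.3793
  10   51,187.50    37,903.9053   379,039.0527
  Σ                 48,752.6768   427,315.8709
Price P = Σ PV = 48,752.6768.
Macaulay duration = Σ(t·PV) / P = 427,315.8709 / 48,752.6768 = 8.76497 half-year periods.
In years: 8.76497 / 2 = 4.38249 years.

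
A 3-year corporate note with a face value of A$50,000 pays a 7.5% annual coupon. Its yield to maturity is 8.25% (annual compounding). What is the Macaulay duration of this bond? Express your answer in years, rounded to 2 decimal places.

Periodic yield y = 0.0825. Discount each cash flow and weight by its year:
  t   CF        PV=CF/(1+0.0825)^t    t·PV
  1     3,750.00     3,464.2032     3,464.2032
  2     3,750.00     3,200.1877     6,400.3755
  3    53,750.00    42,373.5406   127,120.6217
  Σ                 49,037.9315   136,985.2004
Price P = Σ PV = 49,037.9315.
Macaulay duration = Σ(t·PV) / P = 136,985.2004 / 49,037.9315 = 2.79345 years.

2.79 years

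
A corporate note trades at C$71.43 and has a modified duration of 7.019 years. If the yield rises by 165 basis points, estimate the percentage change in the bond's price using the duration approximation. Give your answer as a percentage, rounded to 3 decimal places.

Duration approximation: ΔP/P ≈ -D_mod · Δy = -7.019 × (+0.0165) = -0.1158135.
As a percentage: -11.58135%.

-11.581%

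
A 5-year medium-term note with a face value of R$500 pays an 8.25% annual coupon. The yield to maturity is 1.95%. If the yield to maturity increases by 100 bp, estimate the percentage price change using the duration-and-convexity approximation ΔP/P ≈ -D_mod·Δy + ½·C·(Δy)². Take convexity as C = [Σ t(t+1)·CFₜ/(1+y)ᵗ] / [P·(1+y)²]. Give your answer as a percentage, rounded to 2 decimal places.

-4.18%

With y = 0.0195:
  t   CF        PV=CF/(1+0.0195)^t    t·PV        t(t+1)·PV
  1        41.25        40.4610        40.4610          80.9220
  2        41.25        39.6871        79.3742         238.1227
  3        41.25        38.9280       116.7840         467.1362
  4        41.25        38.1834       152.7338         763.6688
  5       541.25       491.4301     2,457.1505      14,742.9032
  Σ                    648.6897     2,846.5036      16,292.7528
P = 648.6897; D_Mac = 4.38808 yrs; D_mod = 4.30415 yrs; C = 24.16479.
Duration effect: -4.30415 × (+0.01) = -0.043042
Convexity effect: 0.5 × 24.16479 × (0.01)² = +0.0012082
ΔP/P ≈ -0.043042 + 0.0012082 = -0.041833 = -4.1833%.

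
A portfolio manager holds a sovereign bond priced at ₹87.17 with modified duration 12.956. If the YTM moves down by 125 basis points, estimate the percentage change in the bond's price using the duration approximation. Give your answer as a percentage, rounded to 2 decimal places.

+16.20%

Duration approximation: ΔP/P ≈ -D_mod · Δy = -12.956 × (-0.0125) = +0.161950.
As a percentage: +16.1950%.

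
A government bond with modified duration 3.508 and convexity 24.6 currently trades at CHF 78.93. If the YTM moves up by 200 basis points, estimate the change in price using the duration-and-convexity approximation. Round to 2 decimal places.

-CHF 5.15

Duration effect: -D_mod·Δy = -3.508 × (+0.02) = -0.070160
Convexity effect: ½·C·(Δy)² = 0.5 × 24.6 × (0.02)² = +0.0049200
ΔP/P ≈ -0.070160 + 0.0049200 = -0.065240
ΔP ≈ 78.93 × (-0.065240) = -5.1493932.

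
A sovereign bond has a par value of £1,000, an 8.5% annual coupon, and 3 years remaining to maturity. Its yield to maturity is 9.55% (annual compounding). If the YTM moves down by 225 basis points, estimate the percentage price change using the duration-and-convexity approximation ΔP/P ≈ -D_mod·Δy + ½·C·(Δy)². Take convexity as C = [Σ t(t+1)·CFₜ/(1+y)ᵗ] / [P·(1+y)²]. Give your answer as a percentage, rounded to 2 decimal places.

With y = 0.0955:
  t   CF        PV=CF/(1+0.0955)^t    t·PV        t(t+1)·PV
  1        85.00        77.5901        77.5901         155.1803
  2        85.00        70.8262       141.6525         424.9574
  3     1,085.00       825.2634     2,475.7902       9,903.1610
  Σ                    973.6798     2,695.0329      10,483.2987
P = 973.6798; D_Mac = 2.76788 yrs; D_mod = 2.52659 yrs; C = 8.97133.
Duration effect: -2.52659 × (-0.0225) = +0.056848
Convexity effect: 0.5 × 8.97133 × (-0.0225)² = +0.0022709
ΔP/P ≈ +0.056848 + 0.0022709 = +0.059119 = +5.9119%.

+5.91%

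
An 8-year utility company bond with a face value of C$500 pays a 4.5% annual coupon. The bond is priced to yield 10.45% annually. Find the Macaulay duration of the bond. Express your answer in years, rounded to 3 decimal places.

Periodic yield y = 0.1045. Discount each cash flow and weight by its year:
  t   CF        PV=CF/(1+0.1045)^t    t·PV
  1        22.50        20.3712        20.3712
  2        22.50        18.4438        36.8877
  3        22.50        16.6988        50.0964
  4        22.50        15.1189        60.4755
  5        22.50        13.6884        68.4422
  6        22.50        12.3933        74.3600
  7        22.50        11.2208        78.5454
  8       522.50       235.9177     1,887.3416
  Σ                    343.8530     2,276.5200
Price P = Σ PV = 343.8530.
Macaulay duration = Σ(t·PV) / P = 2,276.5200 / 343.8530 = 6.62062 years.

6.621 years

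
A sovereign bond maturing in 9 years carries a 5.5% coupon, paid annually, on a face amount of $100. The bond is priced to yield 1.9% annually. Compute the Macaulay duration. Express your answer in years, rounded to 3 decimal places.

7.563 years

Periodic yield y = 0.019. Discount each cash flow and weight by its year:
  t   CF        PV=CF/(1+0.019)^t    t·PV
  1         5.50         5.3974         5.3974
  2         5.50         5.2968        10.5936
  3         5.50         5.1980        15.5941
  4         5.50         5.1011        20.4045
  5         5.50         5.0060        25.0301
  6         5.50         4.9127        29.4760
  7         5.50         4.8211        33.7475
  8         5.50         4.7312        37.8494
  9       105.50        89.0604       801.5439
  Σ                    129.5248       979.6366
Price P = Σ PV = 129.5248.
Macaulay duration = Σ(t·PV) / P = 979.6366 / 129.5248 = 7.56331 years.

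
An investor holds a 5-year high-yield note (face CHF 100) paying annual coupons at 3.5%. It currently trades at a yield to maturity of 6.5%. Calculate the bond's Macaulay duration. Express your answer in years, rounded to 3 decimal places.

Periodic yield y = 0.065. Discount each cash flow and weight by its year:
  t   CF        PV=CF/(1+0.065)^t    t·PV
  1         3.50         3.2864         3.2864
  2         3.50         3.0858         6.1716
  3         3.50         2.8975         8.6924
  4         3.50         2.7206        10.8825
  5       103.50        75.5427       377.7133
  Σ                     87.5330       406.7463
Price P = Σ PV = 87.5330.
Macaulay duration = Σ(t·PV) / P = 406.7463 / 87.5330 = 4.64678 years.

4.647 years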